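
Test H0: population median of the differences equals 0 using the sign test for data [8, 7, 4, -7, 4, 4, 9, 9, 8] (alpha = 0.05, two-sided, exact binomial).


Step 1: Discard zero differences. Original n = 9; n_eff = number of nonzero differences = 9.
Nonzero differences (with sign): +8, +7, +4, -7, +4, +4, +9, +9, +8
Step 2: Count signs: positive = 8, negative = 1.
Step 3: Under H0: P(positive) = 0.5, so the number of positives S ~ Bin(9, 0.5).
Step 4: Two-sided exact p-value = sum of Bin(9,0.5) probabilities at or below the observed probability = 0.039062.
Step 5: alpha = 0.05. reject H0.

n_eff = 9, pos = 8, neg = 1, p = 0.039062, reject H0.


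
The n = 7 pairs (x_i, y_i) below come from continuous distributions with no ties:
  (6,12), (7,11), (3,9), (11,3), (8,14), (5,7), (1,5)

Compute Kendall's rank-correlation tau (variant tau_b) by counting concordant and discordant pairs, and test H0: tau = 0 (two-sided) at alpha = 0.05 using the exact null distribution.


Step 1: Enumerate the 21 unordered pairs (i,j) with i<j and classify each by sign(x_j-x_i) * sign(y_j-y_i).
  (1,2):dx=+1,dy=-1->D; (1,3):dx=-3,dy=-3->C; (1,4):dx=+5,dy=-9->D; (1,5):dx=+2,dy=+2->C
  (1,6):dx=-1,dy=-5->C; (1,7):dx=-5,dy=-7->C; (2,3):dx=-4,dy=-2->C; (2,4):dx=+4,dy=-8->D
  (2,5):dx=+1,dy=+3->C; (2,6):dx=-2,dy=-4->C; (2,7):dx=-6,dy=-6->C; (3,4):dx=+8,dy=-6->D
  (3,5):dx=+5,dy=+5->C; (3,6):dx=+2,dy=-2->D; (3,7):dx=-2,dy=-4->C; (4,5):dx=-3,dy=+11->D
  (4,6):dx=-6,dy=+4->D; (4,7):dx=-10,dy=+2->D; (5,6):dx=-3,dy=-7->C; (5,7):dx=-7,dy=-9->C
  (6,7):dx=-4,dy=-2->C
Step 2: C = 13, D = 8, total pairs = 21.
Step 3: tau = (C - D)/(n(n-1)/2) = (13 - 8)/21 = 0.238095.
Step 4: Exact two-sided p-value (enumerate n! = 5040 permutations of y under H0): p = 0.561905.
Step 5: alpha = 0.05. fail to reject H0.

tau_b = 0.2381 (C=13, D=8), p = 0.561905, fail to reject H0.


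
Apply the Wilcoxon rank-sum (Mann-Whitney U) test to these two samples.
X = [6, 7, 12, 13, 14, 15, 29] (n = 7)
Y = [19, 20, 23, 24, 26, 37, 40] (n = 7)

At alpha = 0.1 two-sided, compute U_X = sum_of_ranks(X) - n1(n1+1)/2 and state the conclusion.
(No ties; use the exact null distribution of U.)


Step 1: Combine and sort all 14 observations; assign midranks.
sorted (value, group): (6,X), (7,X), (12,X), (13,X), (14,X), (15,X), (19,Y), (20,Y), (23,Y), (24,Y), (26,Y), (29,X), (37,Y), (40,Y)
ranks: 6->1, 7->2, 12->3, 13->4, 14->5, 15->6, 19->7, 20->8, 23->9, 24->10, 26->11, 29->12, 37->13, 40->14
Step 2: Rank sum for X: R1 = 1 + 2 + 3 + 4 + 5 + 6 + 12 = 33.
Step 3: U_X = R1 - n1(n1+1)/2 = 33 - 7*8/2 = 33 - 28 = 5.
       U_Y = n1*n2 - U_X = 49 - 5 = 44.
Step 4: No ties, so the exact null distribution of U (based on enumerating the C(14,7) = 3432 equally likely rank assignments) gives the two-sided p-value.
Step 5: p-value = 0.011072; compare to alpha = 0.1. reject H0.

U_X = 5, p = 0.011072, reject H0 at alpha = 0.1.


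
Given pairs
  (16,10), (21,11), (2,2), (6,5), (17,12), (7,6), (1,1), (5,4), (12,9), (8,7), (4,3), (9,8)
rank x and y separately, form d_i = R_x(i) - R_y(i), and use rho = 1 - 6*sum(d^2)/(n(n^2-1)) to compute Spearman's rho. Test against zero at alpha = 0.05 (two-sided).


Step 1: Rank x and y separately (midranks; no ties here).
rank(x): 16->10, 21->12, 2->2, 6->5, 17->11, 7->6, 1->1, 5->4, 12->9, 8->7, 4->3, 9->8
rank(y): 10->10, 11->11, 2->2, 5->5, 12->12, 6->6, 1->1, 4->4, 9->9, 7->7, 3->3, 8->8
Step 2: d_i = R_x(i) - R_y(i); compute d_i^2.
  (10-10)^2=0, (12-11)^2=1, (2-2)^2=0, (5-5)^2=0, (11-12)^2=1, (6-6)^2=0, (1-1)^2=0, (4-4)^2=0, (9-9)^2=0, (7-7)^2=0, (3-3)^2=0, (8-8)^2=0
sum(d^2) = 2.
Step 3: rho = 1 - 6*2 / (12*(12^2 - 1)) = 1 - 12/1716 = 0.993007.
Step 4: Under H0, t = rho * sqrt((n-2)/(1-rho^2)) = 26.5990 ~ t(10).
Step 5: Two-sided p-value from the t-distribution with 10 df = 0.000000.
Step 6: alpha = 0.05. reject H0.

rho = 0.9930, p = 0.000000, reject H0 at alpha = 0.05.


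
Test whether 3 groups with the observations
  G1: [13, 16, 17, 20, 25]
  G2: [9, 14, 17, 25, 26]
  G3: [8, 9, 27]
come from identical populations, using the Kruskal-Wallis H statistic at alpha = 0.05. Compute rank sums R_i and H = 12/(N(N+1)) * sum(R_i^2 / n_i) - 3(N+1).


Step 1: Combine all N = 13 observations and assign midranks.
sorted (value, group, rank): (8,G3,1), (9,G2,2.5), (9,G3,2.5), (13,G1,4), (14,G2,5), (16,G1,6), (17,G1,7.5), (17,G2,7.5), (20,G1,9), (25,G1,10.5), (25,G2,10.5), (26,G2,12), (27,G3,13)
Step 2: Sum ranks within each group.
R_1 = 37 (n_1 = 5)
R_2 = 37.5 (n_2 = 5)
R_3 = 16.5 (n_3 = 3)
Step 3: H = 12/(N(N+1)) * sum(R_i^2/n_i) - 3(N+1)
     = 12/(13*14) * (37^2/5 + 37.5^2/5 + 16.5^2/3) - 3*14
     = 0.065934 * 645.8 - 42
     = 0.580220.
Step 4: Ties present; correction factor C = 1 - 18/(13^3 - 13) = 0.991758. Corrected H = 0.580220 / 0.991758 = 0.585042.
Step 5: Under H0, H ~ chi^2(2); p-value = 0.746380.
Step 6: alpha = 0.05. fail to reject H0.

H = 0.5850, df = 2, p = 0.746380, fail to reject H0.


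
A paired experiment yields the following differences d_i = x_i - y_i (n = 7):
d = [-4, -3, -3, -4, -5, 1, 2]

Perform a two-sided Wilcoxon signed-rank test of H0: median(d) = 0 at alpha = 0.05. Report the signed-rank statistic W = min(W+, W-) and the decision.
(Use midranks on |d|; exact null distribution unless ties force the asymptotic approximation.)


Step 1: Drop any zero differences (none here) and take |d_i|.
|d| = [4, 3, 3, 4, 5, 1, 2]
Step 2: Midrank |d_i| (ties get averaged ranks).
ranks: |4|->5.5, |3|->3.5, |3|->3.5, |4|->5.5, |5|->7, |1|->1, |2|->2
Step 3: Attach original signs; sum ranks with positive sign and with negative sign.
W+ = 1 + 2 = 3
W- = 5.5 + 3.5 + 3.5 + 5.5 + 7 = 25
(Check: W+ + W- = 28 should equal n(n+1)/2 = 28.)
Step 4: Test statistic W = min(W+, W-) = 3.
Step 5: Ties in |d|, so use the tie-corrected normal approximation.
        E[W] = n(n+1)/4 = 7*8/4 = 14.
        Tie groups: |d|=3 (t=2), |d|=4 (t=2); sum(t^3 - t) = 12.
        Var[W] = n(n+1)(2n+1)/24 - sum(t^3-t)/48 = 840/24 - 12/48 = 34.75.
        z = (W - E[W]) / sqrt(Var[W]) = (3 - 14) / 5.8949 = -1.8660.
        Two-sided p = 2*Phi(z) = 0.062039.
Step 6: alpha = 0.05. fail to reject H0.

W+ = 3, W- = 25, W = min = 3, p = 0.062039, fail to reject H0.


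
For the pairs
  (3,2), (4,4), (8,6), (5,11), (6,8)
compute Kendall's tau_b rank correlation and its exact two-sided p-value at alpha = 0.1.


Step 1: Enumerate the 10 unordered pairs (i,j) with i<j and classify each by sign(x_j-x_i) * sign(y_j-y_i).
  (1,2):dx=+1,dy=+2->C; (1,3):dx=+5,dy=+4->C; (1,4):dx=+2,dy=+9->C; (1,5):dx=+3,dy=+6->C
  (2,3):dx=+4,dy=+2->C; (2,4):dx=+1,dy=+7->C; (2,5):dx=+2,dy=+4->C; (3,4):dx=-3,dy=+5->D
  (3,5):dx=-2,dy=+2->D; (4,5):dx=+1,dy=-3->D
Step 2: C = 7, D = 3, total pairs = 10.
Step 3: tau = (C - D)/(n(n-1)/2) = (7 - 3)/10 = 0.400000.
Step 4: Exact two-sided p-value (enumerate n! = 120 permutations of y under H0): p = 0.483333.
Step 5: alpha = 0.1. fail to reject H0.

tau_b = 0.4000 (C=7, D=3), p = 0.483333, fail to reject H0.


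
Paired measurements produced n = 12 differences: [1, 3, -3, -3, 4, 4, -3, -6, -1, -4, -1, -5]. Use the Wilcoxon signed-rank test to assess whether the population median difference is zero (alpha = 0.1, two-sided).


Step 1: Drop any zero differences (none here) and take |d_i|.
|d| = [1, 3, 3, 3, 4, 4, 3, 6, 1, 4, 1, 5]
Step 2: Midrank |d_i| (ties get averaged ranks).
ranks: |1|->2, |3|->5.5, |3|->5.5, |3|->5.5, |4|->9, |4|->9, |3|->5.5, |6|->12, |1|->2, |4|->9, |1|->2, |5|->11
Step 3: Attach original signs; sum ranks with positive sign and with negative sign.
W+ = 2 + 5.5 + 9 + 9 = 25.5
W- = 5.5 + 5.5 + 5.5 + 12 + 2 + 9 + 2 + 11 = 52.5
(Check: W+ + W- = 78 should equal n(n+1)/2 = 78.)
Step 4: Test statistic W = min(W+, W-) = 25.5.
Step 5: Ties in |d|, so use the tie-corrected normal approximation.
        E[W] = n(n+1)/4 = 12*13/4 = 39.
        Tie groups: |d|=1 (t=3), |d|=3 (t=4), |d|=4 (t=3); sum(t^3 - t) = 108.
        Var[W] = n(n+1)(2n+1)/24 - sum(t^3-t)/48 = 3900/24 - 108/48 = 160.25.
        z = (W - E[W]) / sqrt(Var[W]) = (25.5 - 39) / 12.6590 = -1.0664.
        Two-sided p = 2*Phi(z) = 0.286227.
Step 6: alpha = 0.1. fail to reject H0.

W+ = 25.5, W- = 52.5, W = min = 25.5, p = 0.286227, fail to reject H0.


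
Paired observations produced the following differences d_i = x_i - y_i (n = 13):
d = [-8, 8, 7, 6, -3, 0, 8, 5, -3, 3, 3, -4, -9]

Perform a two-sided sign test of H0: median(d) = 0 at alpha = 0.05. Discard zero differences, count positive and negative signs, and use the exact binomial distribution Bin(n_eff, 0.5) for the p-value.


Step 1: Discard zero differences. Original n = 13; n_eff = number of nonzero differences = 12.
Nonzero differences (with sign): -8, +8, +7, +6, -3, +8, +5, -3, +3, +3, -4, -9
Step 2: Count signs: positive = 7, negative = 5.
Step 3: Under H0: P(positive) = 0.5, so the number of positives S ~ Bin(12, 0.5).
Step 4: Two-sided exact p-value = sum of Bin(12,0.5) probabilities at or below the observed probability = 0.774414.
Step 5: alpha = 0.05. fail to reject H0.

n_eff = 12, pos = 7, neg = 5, p = 0.774414, fail to reject H0.


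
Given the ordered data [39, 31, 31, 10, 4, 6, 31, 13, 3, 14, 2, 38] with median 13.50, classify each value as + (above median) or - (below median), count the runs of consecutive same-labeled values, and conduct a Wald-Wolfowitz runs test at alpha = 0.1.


Step 1: Compute median = 13.50; label A = above, B = below.
Labels in order: AAABBBABBABA  (n_A = 6, n_B = 6)
Step 2: Count runs R = 7.
Step 3: Under H0 (random ordering), E[R] = 2*n_A*n_B/(n_A+n_B) + 1 = 2*6*6/12 + 1 = 7.0000.
        Var[R] = 2*n_A*n_B*(2*n_A*n_B - n_A - n_B) / ((n_A+n_B)^2 * (n_A+n_B-1)) = 4320/1584 = 2.7273.
        SD[R] = 1.6514.
Step 4: R = E[R], so z = 0 with no continuity correction.
Step 5: Two-sided p-value via normal approximation = 2*(1 - Phi(|z|)) = 1.000000.
Step 6: alpha = 0.1. fail to reject H0.

R = 7, z = 0.0000, p = 1.000000, fail to reject H0.


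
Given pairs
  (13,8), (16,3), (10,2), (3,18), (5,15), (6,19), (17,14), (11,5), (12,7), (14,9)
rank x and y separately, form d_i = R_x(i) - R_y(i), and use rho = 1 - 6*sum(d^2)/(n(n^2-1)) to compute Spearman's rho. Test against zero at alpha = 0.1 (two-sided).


Step 1: Rank x and y separately (midranks; no ties here).
rank(x): 13->7, 16->9, 10->4, 3->1, 5->2, 6->3, 17->10, 11->5, 12->6, 14->8
rank(y): 8->5, 3->2, 2->1, 18->9, 15->8, 19->10, 14->7, 5->3, 7->4, 9->6
Step 2: d_i = R_x(i) - R_y(i); compute d_i^2.
  (7-5)^2=4, (9-2)^2=49, (4-1)^2=9, (1-9)^2=64, (2-8)^2=36, (3-10)^2=49, (10-7)^2=9, (5-3)^2=4, (6-4)^2=4, (8-6)^2=4
sum(d^2) = 232.
Step 3: rho = 1 - 6*232 / (10*(10^2 - 1)) = 1 - 1392/990 = -0.406061.
Step 4: Under H0, t = rho * sqrt((n-2)/(1-rho^2)) = -1.2568 ~ t(8).
Step 5: Two-sided p-value from the t-distribution with 8 df = 0.244282.
Step 6: alpha = 0.1. fail to reject H0.

rho = -0.4061, p = 0.244282, fail to reject H0 at alpha = 0.1.


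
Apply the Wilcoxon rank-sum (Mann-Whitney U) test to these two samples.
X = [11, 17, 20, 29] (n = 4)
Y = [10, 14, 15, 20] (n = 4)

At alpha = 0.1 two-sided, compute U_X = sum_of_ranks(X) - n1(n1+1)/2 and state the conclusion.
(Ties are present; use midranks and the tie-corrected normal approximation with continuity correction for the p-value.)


Step 1: Combine and sort all 8 observations; assign midranks.
sorted (value, group): (10,Y), (11,X), (14,Y), (15,Y), (17,X), (20,X), (20,Y), (29,X)
ranks: 10->1, 11->2, 14->3, 15->4, 17->5, 20->6.5, 20->6.5, 29->8
Step 2: Rank sum for X: R1 = 2 + 5 + 6.5 + 8 = 21.5.
Step 3: U_X = R1 - n1(n1+1)/2 = 21.5 - 4*5/2 = 21.5 - 10 = 11.5.
       U_Y = n1*n2 - U_X = 16 - 11.5 = 4.5.
Step 4: Ties are present, so use the tie-corrected normal approximation (with continuity correction) for the p-value.
Step 5: p-value = 0.383630; compare to alpha = 0.1. fail to reject H0.

U_X = 11.5, p = 0.383630, fail to reject H0 at alpha = 0.1.


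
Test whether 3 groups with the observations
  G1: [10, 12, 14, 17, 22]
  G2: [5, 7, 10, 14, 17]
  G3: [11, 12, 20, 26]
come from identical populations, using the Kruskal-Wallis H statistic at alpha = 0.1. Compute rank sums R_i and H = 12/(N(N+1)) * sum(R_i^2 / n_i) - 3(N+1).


Step 1: Combine all N = 14 observations and assign midranks.
sorted (value, group, rank): (5,G2,1), (7,G2,2), (10,G1,3.5), (10,G2,3.5), (11,G3,5), (12,G1,6.5), (12,G3,6.5), (14,G1,8.5), (14,G2,8.5), (17,G1,10.5), (17,G2,10.5), (20,G3,12), (22,G1,13), (26,G3,14)
Step 2: Sum ranks within each group.
R_1 = 42 (n_1 = 5)
R_2 = 25.5 (n_2 = 5)
R_3 = 37.5 (n_3 = 4)
Step 3: H = 12/(N(N+1)) * sum(R_i^2/n_i) - 3(N+1)
     = 12/(14*15) * (42^2/5 + 25.5^2/5 + 37.5^2/4) - 3*15
     = 0.057143 * 834.413 - 45
     = 2.680714.
Step 4: Ties present; correction factor C = 1 - 24/(14^3 - 14) = 0.991209. Corrected H = 2.680714 / 0.991209 = 2.704490.
Step 5: Under H0, H ~ chi^2(2); p-value = 0.258659.
Step 6: alpha = 0.1. fail to reject H0.

H = 2.7045, df = 2, p = 0.258659, fail to reject H0.


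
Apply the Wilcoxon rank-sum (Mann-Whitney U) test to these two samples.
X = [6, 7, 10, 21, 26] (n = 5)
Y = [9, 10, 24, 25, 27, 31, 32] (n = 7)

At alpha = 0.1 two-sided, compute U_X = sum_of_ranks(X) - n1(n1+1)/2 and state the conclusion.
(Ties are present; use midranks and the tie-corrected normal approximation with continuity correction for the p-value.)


Step 1: Combine and sort all 12 observations; assign midranks.
sorted (value, group): (6,X), (7,X), (9,Y), (10,X), (10,Y), (21,X), (24,Y), (25,Y), (26,X), (27,Y), (31,Y), (32,Y)
ranks: 6->1, 7->2, 9->3, 10->4.5, 10->4.5, 21->6, 24->7, 25->8, 26->9, 27->10, 31->11, 32->12
Step 2: Rank sum for X: R1 = 1 + 2 + 4.5 + 6 + 9 = 22.5.
Step 3: U_X = R1 - n1(n1+1)/2 = 22.5 - 5*6/2 = 22.5 - 15 = 7.5.
       U_Y = n1*n2 - U_X = 35 - 7.5 = 27.5.
Step 4: Ties are present, so use the tie-corrected normal approximation (with continuity correction) for the p-value.
Step 5: p-value = 0.122225; compare to alpha = 0.1. fail to reject H0.

U_X = 7.5, p = 0.122225, fail to reject H0 at alpha = 0.1.


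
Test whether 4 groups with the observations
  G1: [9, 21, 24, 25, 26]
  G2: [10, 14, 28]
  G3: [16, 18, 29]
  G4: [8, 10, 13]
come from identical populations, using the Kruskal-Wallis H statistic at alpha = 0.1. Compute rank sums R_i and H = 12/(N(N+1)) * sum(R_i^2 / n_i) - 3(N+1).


Step 1: Combine all N = 14 observations and assign midranks.
sorted (value, group, rank): (8,G4,1), (9,G1,2), (10,G2,3.5), (10,G4,3.5), (13,G4,5), (14,G2,6), (16,G3,7), (18,G3,8), (21,G1,9), (24,G1,10), (25,G1,11), (26,G1,12), (28,G2,13), (29,G3,14)
Step 2: Sum ranks within each group.
R_1 = 44 (n_1 = 5)
R_2 = 22.5 (n_2 = 3)
R_3 = 29 (n_3 = 3)
R_4 = 9.5 (n_4 = 3)
Step 3: H = 12/(N(N+1)) * sum(R_i^2/n_i) - 3(N+1)
     = 12/(14*15) * (44^2/5 + 22.5^2/3 + 29^2/3 + 9.5^2/3) - 3*15
     = 0.057143 * 866.367 - 45
     = 4.506667.
Step 4: Ties present; correction factor C = 1 - 6/(14^3 - 14) = 0.997802. Corrected H = 4.506667 / 0.997802 = 4.516593.
Step 5: Under H0, H ~ chi^2(3); p-value = 0.210815.
Step 6: alpha = 0.1. fail to reject H0.

H = 4.5166, df = 3, p = 0.210815, fail to reject H0.


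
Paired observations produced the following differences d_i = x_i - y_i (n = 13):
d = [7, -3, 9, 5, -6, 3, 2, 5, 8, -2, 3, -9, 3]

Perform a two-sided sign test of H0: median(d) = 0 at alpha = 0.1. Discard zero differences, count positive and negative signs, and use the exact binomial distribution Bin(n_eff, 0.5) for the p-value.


Step 1: Discard zero differences. Original n = 13; n_eff = number of nonzero differences = 13.
Nonzero differences (with sign): +7, -3, +9, +5, -6, +3, +2, +5, +8, -2, +3, -9, +3
Step 2: Count signs: positive = 9, negative = 4.
Step 3: Under H0: P(positive) = 0.5, so the number of positives S ~ Bin(13, 0.5).
Step 4: Two-sided exact p-value = sum of Bin(13,0.5) probabilities at or below the observed probability = 0.266846.
Step 5: alpha = 0.1. fail to reject H0.

n_eff = 13, pos = 9, neg = 4, p = 0.266846, fail to reject H0.


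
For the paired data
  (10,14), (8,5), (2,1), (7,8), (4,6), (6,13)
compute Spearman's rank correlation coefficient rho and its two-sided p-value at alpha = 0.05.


Step 1: Rank x and y separately (midranks; no ties here).
rank(x): 10->6, 8->5, 2->1, 7->4, 4->2, 6->3
rank(y): 14->6, 5->2, 1->1, 8->4, 6->3, 13->5
Step 2: d_i = R_x(i) - R_y(i); compute d_i^2.
  (6-6)^2=0, (5-2)^2=9, (1-1)^2=0, (4-4)^2=0, (2-3)^2=1, (3-5)^2=4
sum(d^2) = 14.
Step 3: rho = 1 - 6*14 / (6*(6^2 - 1)) = 1 - 84/210 = 0.600000.
Step 4: Under H0, t = rho * sqrt((n-2)/(1-rho^2)) = 1.5000 ~ t(4).
Step 5: Two-sided p-value from the t-distribution with 4 df = 0.208000.
Step 6: alpha = 0.05. fail to reject H0.

rho = 0.6000, p = 0.208000, fail to reject H0 at alpha = 0.05.


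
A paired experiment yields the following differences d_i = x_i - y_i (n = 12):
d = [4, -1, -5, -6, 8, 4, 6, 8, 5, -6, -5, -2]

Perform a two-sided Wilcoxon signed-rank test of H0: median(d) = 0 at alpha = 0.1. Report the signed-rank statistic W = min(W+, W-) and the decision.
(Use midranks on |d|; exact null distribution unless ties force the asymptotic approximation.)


Step 1: Drop any zero differences (none here) and take |d_i|.
|d| = [4, 1, 5, 6, 8, 4, 6, 8, 5, 6, 5, 2]
Step 2: Midrank |d_i| (ties get averaged ranks).
ranks: |4|->3.5, |1|->1, |5|->6, |6|->9, |8|->11.5, |4|->3.5, |6|->9, |8|->11.5, |5|->6, |6|->9, |5|->6, |2|->2
Step 3: Attach original signs; sum ranks with positive sign and with negative sign.
W+ = 3.5 + 11.5 + 3.5 + 9 + 11.5 + 6 = 45
W- = 1 + 6 + 9 + 9 + 6 + 2 = 33
(Check: W+ + W- = 78 should equal n(n+1)/2 = 78.)
Step 4: Test statistic W = min(W+, W-) = 33.
Step 5: Ties in |d|, so use the tie-corrected normal approximation.
        E[W] = n(n+1)/4 = 12*13/4 = 39.
        Tie groups: |d|=4 (t=2), |d|=5 (t=3), |d|=6 (t=3), |d|=8 (t=2); sum(t^3 - t) = 60.
        Var[W] = n(n+1)(2n+1)/24 - sum(t^3-t)/48 = 3900/24 - 60/48 = 161.25.
        z = (W - E[W]) / sqrt(Var[W]) = (33 - 39) / 12.6984 = -0.4725.
        Two-sided p = 2*Phi(z) = 0.636570.
Step 6: alpha = 0.1. fail to reject H0.

W+ = 45, W- = 33, W = min = 33, p = 0.636570, fail to reject H0.


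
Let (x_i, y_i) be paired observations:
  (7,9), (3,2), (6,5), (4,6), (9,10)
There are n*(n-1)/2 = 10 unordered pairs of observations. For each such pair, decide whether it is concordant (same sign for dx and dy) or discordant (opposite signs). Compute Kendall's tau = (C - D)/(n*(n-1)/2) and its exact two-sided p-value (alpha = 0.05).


Step 1: Enumerate the 10 unordered pairs (i,j) with i<j and classify each by sign(x_j-x_i) * sign(y_j-y_i).
  (1,2):dx=-4,dy=-7->C; (1,3):dx=-1,dy=-4->C; (1,4):dx=-3,dy=-3->C; (1,5):dx=+2,dy=+1->C
  (2,3):dx=+3,dy=+3->C; (2,4):dx=+1,dy=+4->C; (2,5):dx=+6,dy=+8->C; (3,4):dx=-2,dy=+1->D
  (3,5):dx=+3,dy=+5->C; (4,5):dx=+5,dy=+4->C
Step 2: C = 9, D = 1, total pairs = 10.
Step 3: tau = (C - D)/(n(n-1)/2) = (9 - 1)/10 = 0.800000.
Step 4: Exact two-sided p-value (enumerate n! = 120 permutations of y under H0): p = 0.083333.
Step 5: alpha = 0.05. fail to reject H0.

tau_b = 0.8000 (C=9, D=1), p = 0.083333, fail to reject H0.


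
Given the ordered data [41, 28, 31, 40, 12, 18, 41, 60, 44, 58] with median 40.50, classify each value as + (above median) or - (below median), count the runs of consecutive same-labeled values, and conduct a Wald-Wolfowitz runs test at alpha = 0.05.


Step 1: Compute median = 40.50; label A = above, B = below.
Labels in order: ABBBBBAAAA  (n_A = 5, n_B = 5)
Step 2: Count runs R = 3.
Step 3: Under H0 (random ordering), E[R] = 2*n_A*n_B/(n_A+n_B) + 1 = 2*5*5/10 + 1 = 6.0000.
        Var[R] = 2*n_A*n_B*(2*n_A*n_B - n_A - n_B) / ((n_A+n_B)^2 * (n_A+n_B-1)) = 2000/900 = 2.2222.
        SD[R] = 1.4907.
Step 4: Continuity-corrected z = (R + 0.5 - E[R]) / SD[R] = (3 + 0.5 - 6.0000) / 1.4907 = -1.6771.
Step 5: Two-sided p-value via normal approximation = 2*(1 - Phi(|z|)) = 0.093533.
Step 6: alpha = 0.05. fail to reject H0.

R = 3, z = -1.6771, p = 0.093533, fail to reject H0.


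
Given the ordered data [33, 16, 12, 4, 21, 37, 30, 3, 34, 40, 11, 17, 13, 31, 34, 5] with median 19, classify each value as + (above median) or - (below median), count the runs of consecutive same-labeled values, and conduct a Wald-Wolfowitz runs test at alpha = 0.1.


Step 1: Compute median = 19; label A = above, B = below.
Labels in order: ABBBAAABAABBBAAB  (n_A = 8, n_B = 8)
Step 2: Count runs R = 8.
Step 3: Under H0 (random ordering), E[R] = 2*n_A*n_B/(n_A+n_B) + 1 = 2*8*8/16 + 1 = 9.0000.
        Var[R] = 2*n_A*n_B*(2*n_A*n_B - n_A - n_B) / ((n_A+n_B)^2 * (n_A+n_B-1)) = 14336/3840 = 3.7333.
        SD[R] = 1.9322.
Step 4: Continuity-corrected z = (R + 0.5 - E[R]) / SD[R] = (8 + 0.5 - 9.0000) / 1.9322 = -0.2588.
Step 5: Two-sided p-value via normal approximation = 2*(1 - Phi(|z|)) = 0.795809.
Step 6: alpha = 0.1. fail to reject H0.

R = 8, z = -0.2588, p = 0.795809, fail to reject H0.


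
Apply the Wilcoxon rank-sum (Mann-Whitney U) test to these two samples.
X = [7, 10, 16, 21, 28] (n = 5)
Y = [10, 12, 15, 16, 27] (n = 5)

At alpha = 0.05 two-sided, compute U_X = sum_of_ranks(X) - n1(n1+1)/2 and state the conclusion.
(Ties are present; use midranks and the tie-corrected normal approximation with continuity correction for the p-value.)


Step 1: Combine and sort all 10 observations; assign midranks.
sorted (value, group): (7,X), (10,X), (10,Y), (12,Y), (15,Y), (16,X), (16,Y), (21,X), (27,Y), (28,X)
ranks: 7->1, 10->2.5, 10->2.5, 12->4, 15->5, 16->6.5, 16->6.5, 21->8, 27->9, 28->10
Step 2: Rank sum for X: R1 = 1 + 2.5 + 6.5 + 8 + 10 = 28.
Step 3: U_X = R1 - n1(n1+1)/2 = 28 - 5*6/2 = 28 - 15 = 13.
       U_Y = n1*n2 - U_X = 25 - 13 = 12.
Step 4: Ties are present, so use the tie-corrected normal approximation (with continuity correction) for the p-value.
Step 5: p-value = 1.000000; compare to alpha = 0.05. fail to reject H0.

U_X = 13, p = 1.000000, fail to reject H0 at alpha = 0.05.


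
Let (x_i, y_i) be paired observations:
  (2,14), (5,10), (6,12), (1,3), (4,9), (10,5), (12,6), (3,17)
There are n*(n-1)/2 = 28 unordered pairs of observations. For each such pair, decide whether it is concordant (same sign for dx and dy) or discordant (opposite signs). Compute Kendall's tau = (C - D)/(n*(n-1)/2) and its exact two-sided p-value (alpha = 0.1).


Step 1: Enumerate the 28 unordered pairs (i,j) with i<j and classify each by sign(x_j-x_i) * sign(y_j-y_i).
  (1,2):dx=+3,dy=-4->D; (1,3):dx=+4,dy=-2->D; (1,4):dx=-1,dy=-11->C; (1,5):dx=+2,dy=-5->D
  (1,6):dx=+8,dy=-9->D; (1,7):dx=+10,dy=-8->D; (1,8):dx=+1,dy=+3->C; (2,3):dx=+1,dy=+2->C
  (2,4):dx=-4,dy=-7->C; (2,5):dx=-1,dy=-1->C; (2,6):dx=+5,dy=-5->D; (2,7):dx=+7,dy=-4->D
  (2,8):dx=-2,dy=+7->D; (3,4):dx=-5,dy=-9->C; (3,5):dx=-2,dy=-3->C; (3,6):dx=+4,dy=-7->D
  (3,7):dx=+6,dy=-6->D; (3,8):dx=-3,dy=+5->D; (4,5):dx=+3,dy=+6->C; (4,6):dx=+9,dy=+2->C
  (4,7):dx=+11,dy=+3->C; (4,8):dx=+2,dy=+14->C; (5,6):dx=+6,dy=-4->D; (5,7):dx=+8,dy=-3->D
  (5,8):dx=-1,dy=+8->D; (6,7):dx=+2,dy=+1->C; (6,8):dx=-7,dy=+12->D; (7,8):dx=-9,dy=+11->D
Step 2: C = 12, D = 16, total pairs = 28.
Step 3: tau = (C - D)/(n(n-1)/2) = (12 - 16)/28 = -0.142857.
Step 4: Exact two-sided p-value (enumerate n! = 40320 permutations of y under H0): p = 0.719544.
Step 5: alpha = 0.1. fail to reject H0.

tau_b = -0.1429 (C=12, D=16), p = 0.719544, fail to reject H0.


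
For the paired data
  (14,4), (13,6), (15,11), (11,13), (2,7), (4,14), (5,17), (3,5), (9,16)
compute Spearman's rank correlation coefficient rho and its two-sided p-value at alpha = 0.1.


Step 1: Rank x and y separately (midranks; no ties here).
rank(x): 14->8, 13->7, 15->9, 11->6, 2->1, 4->3, 5->4, 3->2, 9->5
rank(y): 4->1, 6->3, 11->5, 13->6, 7->4, 14->7, 17->9, 5->2, 16->8
Step 2: d_i = R_x(i) - R_y(i); compute d_i^2.
  (8-1)^2=49, (7-3)^2=16, (9-5)^2=16, (6-6)^2=0, (1-4)^2=9, (3-7)^2=16, (4-9)^2=25, (2-2)^2=0, (5-8)^2=9
sum(d^2) = 140.
Step 3: rho = 1 - 6*140 / (9*(9^2 - 1)) = 1 - 840/720 = -0.166667.
Step 4: Under H0, t = rho * sqrt((n-2)/(1-rho^2)) = -0.4472 ~ t(7).
Step 5: Two-sided p-value from the t-distribution with 7 df = 0.668231.
Step 6: alpha = 0.1. fail to reject H0.

rho = -0.1667, p = 0.668231, fail to reject H0 at alpha = 0.1.


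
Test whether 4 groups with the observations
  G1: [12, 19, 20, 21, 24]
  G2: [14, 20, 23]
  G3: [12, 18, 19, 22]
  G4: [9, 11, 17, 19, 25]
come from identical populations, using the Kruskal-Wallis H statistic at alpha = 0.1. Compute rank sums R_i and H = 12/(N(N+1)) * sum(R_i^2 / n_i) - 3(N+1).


Step 1: Combine all N = 17 observations and assign midranks.
sorted (value, group, rank): (9,G4,1), (11,G4,2), (12,G1,3.5), (12,G3,3.5), (14,G2,5), (17,G4,6), (18,G3,7), (19,G1,9), (19,G3,9), (19,G4,9), (20,G1,11.5), (20,G2,11.5), (21,G1,13), (22,G3,14), (23,G2,15), (24,G1,16), (25,G4,17)
Step 2: Sum ranks within each group.
R_1 = 53 (n_1 = 5)
R_2 = 31.5 (n_2 = 3)
R_3 = 33.5 (n_3 = 4)
R_4 = 35 (n_4 = 5)
Step 3: H = 12/(N(N+1)) * sum(R_i^2/n_i) - 3(N+1)
     = 12/(17*18) * (53^2/5 + 31.5^2/3 + 33.5^2/4 + 35^2/5) - 3*18
     = 0.039216 * 1418.11 - 54
     = 1.612255.
Step 4: Ties present; correction factor C = 1 - 36/(17^3 - 17) = 0.992647. Corrected H = 1.612255 / 0.992647 = 1.624198.
Step 5: Under H0, H ~ chi^2(3); p-value = 0.653916.
Step 6: alpha = 0.1. fail to reject H0.

H = 1.6242, df = 3, p = 0.653916, fail to reject H0.


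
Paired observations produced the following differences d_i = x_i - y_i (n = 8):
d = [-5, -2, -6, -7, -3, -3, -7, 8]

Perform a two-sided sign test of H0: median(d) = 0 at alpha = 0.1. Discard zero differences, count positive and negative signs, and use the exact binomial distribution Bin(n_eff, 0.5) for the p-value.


Step 1: Discard zero differences. Original n = 8; n_eff = number of nonzero differences = 8.
Nonzero differences (with sign): -5, -2, -6, -7, -3, -3, -7, +8
Step 2: Count signs: positive = 1, negative = 7.
Step 3: Under H0: P(positive) = 0.5, so the number of positives S ~ Bin(8, 0.5).
Step 4: Two-sided exact p-value = sum of Bin(8,0.5) probabilities at or below the observed probability = 0.070312.
Step 5: alpha = 0.1. reject H0.

n_eff = 8, pos = 1, neg = 7, p = 0.070312, reject H0.


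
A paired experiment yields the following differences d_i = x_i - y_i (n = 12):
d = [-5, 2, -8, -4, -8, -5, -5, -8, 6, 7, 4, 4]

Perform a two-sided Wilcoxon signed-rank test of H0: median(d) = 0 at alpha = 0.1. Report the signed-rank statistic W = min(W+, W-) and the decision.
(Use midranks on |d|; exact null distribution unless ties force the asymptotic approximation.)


Step 1: Drop any zero differences (none here) and take |d_i|.
|d| = [5, 2, 8, 4, 8, 5, 5, 8, 6, 7, 4, 4]
Step 2: Midrank |d_i| (ties get averaged ranks).
ranks: |5|->6, |2|->1, |8|->11, |4|->3, |8|->11, |5|->6, |5|->6, |8|->11, |6|->8, |7|->9, |4|->3, |4|->3
Step 3: Attach original signs; sum ranks with positive sign and with negative sign.
W+ = 1 + 8 + 9 + 3 + 3 = 24
W- = 6 + 11 + 3 + 11 + 6 + 6 + 11 = 54
(Check: W+ + W- = 78 should equal n(n+1)/2 = 78.)
Step 4: Test statistic W = min(W+, W-) = 24.
Step 5: Ties in |d|, so use the tie-corrected normal approximation.
        E[W] = n(n+1)/4 = 12*13/4 = 39.
        Tie groups: |d|=4 (t=3), |d|=5 (t=3), |d|=8 (t=3); sum(t^3 - t) = 72.
        Var[W] = n(n+1)(2n+1)/24 - sum(t^3-t)/48 = 3900/24 - 72/48 = 161.
        z = (W - E[W]) / sqrt(Var[W]) = (24 - 39) / 12.6886 = -1.1822.
        Two-sided p = 2*Phi(z) = 0.237140.
Step 6: alpha = 0.1. fail to reject H0.

W+ = 24, W- = 54, W = min = 24, p = 0.237140, fail to reject H0.


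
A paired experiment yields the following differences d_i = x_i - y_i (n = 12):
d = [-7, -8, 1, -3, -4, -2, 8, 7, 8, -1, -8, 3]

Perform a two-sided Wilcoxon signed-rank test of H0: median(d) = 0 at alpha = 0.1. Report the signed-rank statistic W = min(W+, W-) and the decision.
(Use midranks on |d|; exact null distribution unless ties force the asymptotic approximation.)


Step 1: Drop any zero differences (none here) and take |d_i|.
|d| = [7, 8, 1, 3, 4, 2, 8, 7, 8, 1, 8, 3]
Step 2: Midrank |d_i| (ties get averaged ranks).
ranks: |7|->7.5, |8|->10.5, |1|->1.5, |3|->4.5, |4|->6, |2|->3, |8|->10.5, |7|->7.5, |8|->10.5, |1|->1.5, |8|->10.5, |3|->4.5
Step 3: Attach original signs; sum ranks with positive sign and with negative sign.
W+ = 1.5 + 10.5 + 7.5 + 10.5 + 4.5 = 34.5
W- = 7.5 + 10.5 + 4.5 + 6 + 3 + 1.5 + 10.5 = 43.5
(Check: W+ + W- = 78 should equal n(n+1)/2 = 78.)
Step 4: Test statistic W = min(W+, W-) = 34.5.
Step 5: Ties in |d|, so use the tie-corrected normal approximation.
        E[W] = n(n+1)/4 = 12*13/4 = 39.
        Tie groups: |d|=1 (t=2), |d|=3 (t=2), |d|=7 (t=2), |d|=8 (t=4); sum(t^3 - t) = 78.
        Var[W] = n(n+1)(2n+1)/24 - sum(t^3-t)/48 = 3900/24 - 78/48 = 160.875.
        z = (W - E[W]) / sqrt(Var[W]) = (34.5 - 39) / 12.6837 = -0.3548.
        Two-sided p = 2*Phi(z) = 0.722749.
Step 6: alpha = 0.1. fail to reject H0.

W+ = 34.5, W- = 43.5, W = min = 34.5, p = 0.722749, fail to reject H0.


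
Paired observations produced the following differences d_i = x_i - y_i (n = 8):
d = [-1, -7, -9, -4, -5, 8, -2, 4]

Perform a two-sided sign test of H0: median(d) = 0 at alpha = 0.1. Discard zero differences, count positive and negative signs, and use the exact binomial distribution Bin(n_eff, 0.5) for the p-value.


Step 1: Discard zero differences. Original n = 8; n_eff = number of nonzero differences = 8.
Nonzero differences (with sign): -1, -7, -9, -4, -5, +8, -2, +4
Step 2: Count signs: positive = 2, negative = 6.
Step 3: Under H0: P(positive) = 0.5, so the number of positives S ~ Bin(8, 0.5).
Step 4: Two-sided exact p-value = sum of Bin(8,0.5) probabilities at or below the observed probability = 0.289062.
Step 5: alpha = 0.1. fail to reject H0.

n_eff = 8, pos = 2, neg = 6, p = 0.289062, fail to reject H0.


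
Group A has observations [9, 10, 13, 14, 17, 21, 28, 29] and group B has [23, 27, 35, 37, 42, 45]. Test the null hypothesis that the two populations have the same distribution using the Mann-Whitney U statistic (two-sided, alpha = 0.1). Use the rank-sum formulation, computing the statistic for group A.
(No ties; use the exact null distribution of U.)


Step 1: Combine and sort all 14 observations; assign midranks.
sorted (value, group): (9,X), (10,X), (13,X), (14,X), (17,X), (21,X), (23,Y), (27,Y), (28,X), (29,X), (35,Y), (37,Y), (42,Y), (45,Y)
ranks: 9->1, 10->2, 13->3, 14->4, 17->5, 21->6, 23->7, 27->8, 28->9, 29->10, 35->11, 37->12, 42->13, 45->14
Step 2: Rank sum for X: R1 = 1 + 2 + 3 + 4 + 5 + 6 + 9 + 10 = 40.
Step 3: U_X = R1 - n1(n1+1)/2 = 40 - 8*9/2 = 40 - 36 = 4.
       U_Y = n1*n2 - U_X = 48 - 4 = 44.
Step 4: No ties, so the exact null distribution of U (based on enumerating the C(14,8) = 3003 equally likely rank assignments) gives the two-sided p-value.
Step 5: p-value = 0.007992; compare to alpha = 0.1. reject H0.

U_X = 4, p = 0.007992, reject H0 at alpha = 0.1.


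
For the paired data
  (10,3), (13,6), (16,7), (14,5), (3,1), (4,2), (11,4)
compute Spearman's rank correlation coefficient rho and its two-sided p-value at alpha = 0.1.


Step 1: Rank x and y separately (midranks; no ties here).
rank(x): 10->3, 13->5, 16->7, 14->6, 3->1, 4->2, 11->4
rank(y): 3->3, 6->6, 7->7, 5->5, 1->1, 2->2, 4->4
Step 2: d_i = R_x(i) - R_y(i); compute d_i^2.
  (3-3)^2=0, (5-6)^2=1, (7-7)^2=0, (6-5)^2=1, (1-1)^2=0, (2-2)^2=0, (4-4)^2=0
sum(d^2) = 2.
Step 3: rho = 1 - 6*2 / (7*(7^2 - 1)) = 1 - 12/336 = 0.964286.
Step 4: Under H0, t = rho * sqrt((n-2)/(1-rho^2)) = 8.1408 ~ t(5).
Step 5: Two-sided p-value from the t-distribution with 5 df = 0.000454.
Step 6: alpha = 0.1. reject H0.

rho = 0.9643, p = 0.000454, reject H0 at alpha = 0.1.


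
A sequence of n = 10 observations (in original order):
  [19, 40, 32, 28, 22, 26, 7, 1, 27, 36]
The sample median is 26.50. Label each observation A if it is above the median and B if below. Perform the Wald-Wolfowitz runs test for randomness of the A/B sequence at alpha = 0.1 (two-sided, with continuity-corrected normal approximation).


Step 1: Compute median = 26.50; label A = above, B = below.
Labels in order: BAAABBBBAA  (n_A = 5, n_B = 5)
Step 2: Count runs R = 4.
Step 3: Under H0 (random ordering), E[R] = 2*n_A*n_B/(n_A+n_B) + 1 = 2*5*5/10 + 1 = 6.0000.
        Var[R] = 2*n_A*n_B*(2*n_A*n_B - n_A - n_B) / ((n_A+n_B)^2 * (n_A+n_B-1)) = 2000/900 = 2.2222.
        SD[R] = 1.4907.
Step 4: Continuity-corrected z = (R + 0.5 - E[R]) / SD[R] = (4 + 0.5 - 6.0000) / 1.4907 = -1.0062.
Step 5: Two-sided p-value via normal approximation = 2*(1 - Phi(|z|)) = 0.314305.
Step 6: alpha = 0.1. fail to reject H0.

R = 4, z = -1.0062, p = 0.314305, fail to reject H0.


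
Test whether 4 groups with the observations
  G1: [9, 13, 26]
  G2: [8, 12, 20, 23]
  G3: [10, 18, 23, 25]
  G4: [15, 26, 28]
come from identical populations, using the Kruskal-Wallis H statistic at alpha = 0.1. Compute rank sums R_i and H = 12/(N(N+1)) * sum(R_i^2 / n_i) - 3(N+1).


Step 1: Combine all N = 14 observations and assign midranks.
sorted (value, group, rank): (8,G2,1), (9,G1,2), (10,G3,3), (12,G2,4), (13,G1,5), (15,G4,6), (18,G3,7), (20,G2,8), (23,G2,9.5), (23,G3,9.5), (25,G3,11), (26,G1,12.5), (26,G4,12.5), (28,G4,14)
Step 2: Sum ranks within each group.
R_1 = 19.5 (n_1 = 3)
R_2 = 22.5 (n_2 = 4)
R_3 = 30.5 (n_3 = 4)
R_4 = 32.5 (n_4 = 3)
Step 3: H = 12/(N(N+1)) * sum(R_i^2/n_i) - 3(N+1)
     = 12/(14*15) * (19.5^2/3 + 22.5^2/4 + 30.5^2/4 + 32.5^2/3) - 3*15
     = 0.057143 * 837.958 - 45
     = 2.883333.
Step 4: Ties present; correction factor C = 1 - 12/(14^3 - 14) = 0.995604. Corrected H = 2.883333 / 0.995604 = 2.896063.
Step 5: Under H0, H ~ chi^2(3); p-value = 0.407929.
Step 6: alpha = 0.1. fail to reject H0.

H = 2.8961, df = 3, p = 0.407929, fail to reject H0.


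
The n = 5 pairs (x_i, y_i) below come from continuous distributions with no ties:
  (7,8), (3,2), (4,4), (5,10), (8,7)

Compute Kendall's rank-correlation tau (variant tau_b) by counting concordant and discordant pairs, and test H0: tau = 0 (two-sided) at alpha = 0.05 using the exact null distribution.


Step 1: Enumerate the 10 unordered pairs (i,j) with i<j and classify each by sign(x_j-x_i) * sign(y_j-y_i).
  (1,2):dx=-4,dy=-6->C; (1,3):dx=-3,dy=-4->C; (1,4):dx=-2,dy=+2->D; (1,5):dx=+1,dy=-1->D
  (2,3):dx=+1,dy=+2->C; (2,4):dx=+2,dy=+8->C; (2,5):dx=+5,dy=+5->C; (3,4):dx=+1,dy=+6->C
  (3,5):dx=+4,dy=+3->C; (4,5):dx=+3,dy=-3->D
Step 2: C = 7, D = 3, total pairs = 10.
Step 3: tau = (C - D)/(n(n-1)/2) = (7 - 3)/10 = 0.400000.
Step 4: Exact two-sided p-value (enumerate n! = 120 permutations of y under H0): p = 0.483333.
Step 5: alpha = 0.05. fail to reject H0.

tau_b = 0.4000 (C=7, D=3), p = 0.483333, fail to reject H0.


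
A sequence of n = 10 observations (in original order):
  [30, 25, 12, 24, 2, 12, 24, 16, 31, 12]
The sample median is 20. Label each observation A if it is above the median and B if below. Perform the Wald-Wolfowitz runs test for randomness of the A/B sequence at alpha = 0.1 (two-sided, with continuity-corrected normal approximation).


Step 1: Compute median = 20; label A = above, B = below.
Labels in order: AABABBABAB  (n_A = 5, n_B = 5)
Step 2: Count runs R = 8.
Step 3: Under H0 (random ordering), E[R] = 2*n_A*n_B/(n_A+n_B) + 1 = 2*5*5/10 + 1 = 6.0000.
        Var[R] = 2*n_A*n_B*(2*n_A*n_B - n_A - n_B) / ((n_A+n_B)^2 * (n_A+n_B-1)) = 2000/900 = 2.2222.
        SD[R] = 1.4907.
Step 4: Continuity-corrected z = (R - 0.5 - E[R]) / SD[R] = (8 - 0.5 - 6.0000) / 1.4907 = 1.0062.
Step 5: Two-sided p-value via normal approximation = 2*(1 - Phi(|z|)) = 0.314305.
Step 6: alpha = 0.1. fail to reject H0.

R = 8, z = 1.0062, p = 0.314305, fail to reject H0.


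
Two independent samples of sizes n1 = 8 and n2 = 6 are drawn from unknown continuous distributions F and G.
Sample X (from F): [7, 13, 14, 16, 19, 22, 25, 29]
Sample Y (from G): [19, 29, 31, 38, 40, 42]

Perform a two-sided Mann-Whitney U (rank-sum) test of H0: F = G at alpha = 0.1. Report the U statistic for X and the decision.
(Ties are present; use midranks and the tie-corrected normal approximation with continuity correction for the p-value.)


Step 1: Combine and sort all 14 observations; assign midranks.
sorted (value, group): (7,X), (13,X), (14,X), (16,X), (19,X), (19,Y), (22,X), (25,X), (29,X), (29,Y), (31,Y), (38,Y), (40,Y), (42,Y)
ranks: 7->1, 13->2, 14->3, 16->4, 19->5.5, 19->5.5, 22->7, 25->8, 29->9.5, 29->9.5, 31->11, 38->12, 40->13, 42->14
Step 2: Rank sum for X: R1 = 1 + 2 + 3 + 4 + 5.5 + 7 + 8 + 9.5 = 40.
Step 3: U_X = R1 - n1(n1+1)/2 = 40 - 8*9/2 = 40 - 36 = 4.
       U_Y = n1*n2 - U_X = 48 - 4 = 44.
Step 4: Ties are present, so use the tie-corrected normal approximation (with continuity correction) for the p-value.
Step 5: p-value = 0.011636; compare to alpha = 0.1. reject H0.

U_X = 4, p = 0.011636, reject H0 at alpha = 0.1.


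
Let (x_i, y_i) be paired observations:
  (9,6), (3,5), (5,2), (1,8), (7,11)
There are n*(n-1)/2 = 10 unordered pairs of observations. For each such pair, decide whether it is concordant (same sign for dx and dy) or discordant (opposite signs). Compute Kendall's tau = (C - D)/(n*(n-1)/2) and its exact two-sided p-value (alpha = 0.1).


Step 1: Enumerate the 10 unordered pairs (i,j) with i<j and classify each by sign(x_j-x_i) * sign(y_j-y_i).
  (1,2):dx=-6,dy=-1->C; (1,3):dx=-4,dy=-4->C; (1,4):dx=-8,dy=+2->D; (1,5):dx=-2,dy=+5->D
  (2,3):dx=+2,dy=-3->D; (2,4):dx=-2,dy=+3->D; (2,5):dx=+4,dy=+6->C; (3,4):dx=-4,dy=+6->D
  (3,5):dx=+2,dy=+9->C; (4,5):dx=+6,dy=+3->C
Step 2: C = 5, D = 5, total pairs = 10.
Step 3: tau = (C - D)/(n(n-1)/2) = (5 - 5)/10 = 0.000000.
Step 4: Exact two-sided p-value (enumerate n! = 120 permutations of y under H0): p = 1.000000.
Step 5: alpha = 0.1. fail to reject H0.

tau_b = 0.0000 (C=5, D=5), p = 1.000000, fail to reject H0.


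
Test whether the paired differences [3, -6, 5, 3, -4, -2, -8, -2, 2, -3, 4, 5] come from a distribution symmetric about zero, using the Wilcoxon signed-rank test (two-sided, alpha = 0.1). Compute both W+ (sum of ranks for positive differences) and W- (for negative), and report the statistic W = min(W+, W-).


Step 1: Drop any zero differences (none here) and take |d_i|.
|d| = [3, 6, 5, 3, 4, 2, 8, 2, 2, 3, 4, 5]
Step 2: Midrank |d_i| (ties get averaged ranks).
ranks: |3|->5, |6|->11, |5|->9.5, |3|->5, |4|->7.5, |2|->2, |8|->12, |2|->2, |2|->2, |3|->5, |4|->7.5, |5|->9.5
Step 3: Attach original signs; sum ranks with positive sign and with negative sign.
W+ = 5 + 9.5 + 5 + 2 + 7.5 + 9.5 = 38.5
W- = 11 + 7.5 + 2 + 12 + 2 + 5 = 39.5
(Check: W+ + W- = 78 should equal n(n+1)/2 = 78.)
Step 4: Test statistic W = min(W+, W-) = 38.5.
Step 5: Ties in |d|, so use the tie-corrected normal approximation.
        E[W] = n(n+1)/4 = 12*13/4 = 39.
        Tie groups: |d|=2 (t=3), |d|=3 (t=3), |d|=4 (t=2), |d|=5 (t=2); sum(t^3 - t) = 60.
        Var[W] = n(n+1)(2n+1)/24 - sum(t^3-t)/48 = 3900/24 - 60/48 = 161.25.
        z = (W - E[W]) / sqrt(Var[W]) = (38.5 - 39) / 12.6984 = -0.0394.
        Two-sided p = 2*Phi(z) = 0.968591.
Step 6: alpha = 0.1. fail to reject H0.

W+ = 38.5, W- = 39.5, W = min = 38.5, p = 0.968591, fail to reject H0.


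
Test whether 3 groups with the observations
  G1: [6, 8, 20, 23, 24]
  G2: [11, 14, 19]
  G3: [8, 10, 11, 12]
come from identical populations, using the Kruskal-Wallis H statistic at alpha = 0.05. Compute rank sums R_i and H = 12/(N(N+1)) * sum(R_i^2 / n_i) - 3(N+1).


Step 1: Combine all N = 12 observations and assign midranks.
sorted (value, group, rank): (6,G1,1), (8,G1,2.5), (8,G3,2.5), (10,G3,4), (11,G2,5.5), (11,G3,5.5), (12,G3,7), (14,G2,8), (19,G2,9), (20,G1,10), (23,G1,11), (24,G1,12)
Step 2: Sum ranks within each group.
R_1 = 36.5 (n_1 = 5)
R_2 = 22.5 (n_2 = 3)
R_3 = 19 (n_3 = 4)
Step 3: H = 12/(N(N+1)) * sum(R_i^2/n_i) - 3(N+1)
     = 12/(12*13) * (36.5^2/5 + 22.5^2/3 + 19^2/4) - 3*13
     = 0.076923 * 525.45 - 39
     = 1.419231.
Step 4: Ties present; correction factor C = 1 - 12/(12^3 - 12) = 0.993007. Corrected H = 1.419231 / 0.993007 = 1.429225.
Step 5: Under H0, H ~ chi^2(2); p-value = 0.489382.
Step 6: alpha = 0.05. fail to reject H0.

H = 1.4292, df = 2, p = 0.489382, fail to reject H0.


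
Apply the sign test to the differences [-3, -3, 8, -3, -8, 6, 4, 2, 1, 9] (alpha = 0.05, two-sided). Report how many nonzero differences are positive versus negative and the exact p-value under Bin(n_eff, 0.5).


Step 1: Discard zero differences. Original n = 10; n_eff = number of nonzero differences = 10.
Nonzero differences (with sign): -3, -3, +8, -3, -8, +6, +4, +2, +1, +9
Step 2: Count signs: positive = 6, negative = 4.
Step 3: Under H0: P(positive) = 0.5, so the number of positives S ~ Bin(10, 0.5).
Step 4: Two-sided exact p-value = sum of Bin(10,0.5) probabilities at or below the observed probability = 0.753906.
Step 5: alpha = 0.05. fail to reject H0.

n_eff = 10, pos = 6, neg = 4, p = 0.753906, fail to reject H0.
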